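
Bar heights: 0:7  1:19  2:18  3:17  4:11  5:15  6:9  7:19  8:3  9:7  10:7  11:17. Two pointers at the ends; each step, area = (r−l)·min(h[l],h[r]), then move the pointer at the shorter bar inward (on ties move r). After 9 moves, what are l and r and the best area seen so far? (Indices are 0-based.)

l=1, r=3, best area=170

[0,11] min(7,17)*11=77 best=77 * → l++
[1,11] min(19,17)*10=170 best=170 * → r--
[1,10] min(19,7)*9=63 best=170 → r--
[1,9] min(19,7)*8=56 best=170 → r--
[1,8] min(19,3)*7=21 best=170 → r--
[1,7] min(19,19)*6=114 best=170 → r--
[1,6] min(19,9)*5=45 best=170 → r--
[1,5] min(19,15)*4=60 best=170 → r--
[1,4] min(19,11)*3=33 best=170 → r--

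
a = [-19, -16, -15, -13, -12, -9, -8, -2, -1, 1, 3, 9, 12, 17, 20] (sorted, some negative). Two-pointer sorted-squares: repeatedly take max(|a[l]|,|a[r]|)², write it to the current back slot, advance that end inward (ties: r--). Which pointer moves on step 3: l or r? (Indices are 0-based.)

r

l=0 r=14: |-19|<=|20| out[14]=400, r--
l=0 r=13: |-19|>|17| out[13]=361, l++
l=1 r=13: |-16|<=|17| out[12]=289, r--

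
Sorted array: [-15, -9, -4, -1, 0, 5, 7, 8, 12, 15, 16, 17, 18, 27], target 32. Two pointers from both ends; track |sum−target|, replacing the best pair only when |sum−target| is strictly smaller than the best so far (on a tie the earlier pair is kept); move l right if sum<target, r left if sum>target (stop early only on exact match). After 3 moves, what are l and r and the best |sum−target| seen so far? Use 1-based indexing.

l=1 r=14: -15+27=12 d=20 *, l++
l=2 r=14: -9+27=18 d=14 *, l++
l=3 r=14: -4+27=23 d=9 *, l++

l=4, r=14, best |Δ|=9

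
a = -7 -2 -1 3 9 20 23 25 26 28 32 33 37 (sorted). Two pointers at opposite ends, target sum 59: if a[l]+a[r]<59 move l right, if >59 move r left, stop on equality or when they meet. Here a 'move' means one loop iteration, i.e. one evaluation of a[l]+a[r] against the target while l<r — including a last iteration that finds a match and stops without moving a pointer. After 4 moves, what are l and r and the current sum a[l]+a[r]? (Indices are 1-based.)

l=1 r=13: -7+37=30 <59, l++
l=2 r=13: -2+37=35 <59, l++
l=3 r=13: -1+37=36 <59, l++
l=4 r=13: 3+37=40 <59, l++

l=5, r=13, sum=46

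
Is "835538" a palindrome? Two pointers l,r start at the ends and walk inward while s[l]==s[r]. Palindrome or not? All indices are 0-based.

[0,5] '8'=='8' → l++,r--
[1,4] '3'=='3' → l++,r--
[2,3] '5'=='5' → l++,r--

palindrome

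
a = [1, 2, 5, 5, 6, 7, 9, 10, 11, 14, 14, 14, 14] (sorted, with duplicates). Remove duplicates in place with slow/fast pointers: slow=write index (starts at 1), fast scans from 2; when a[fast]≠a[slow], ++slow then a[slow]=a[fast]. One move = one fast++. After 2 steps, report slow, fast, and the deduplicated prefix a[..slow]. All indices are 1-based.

slow=3, fast=4, prefix=[1, 2, 5]

(s=1,f=2) a[fast]=2≠a[slow]=1 write a[2]=2 → slow++,fast++
(s=2,f=3) a[fast]=5≠a[slow]=2 write a[3]=5 → slow++,fast++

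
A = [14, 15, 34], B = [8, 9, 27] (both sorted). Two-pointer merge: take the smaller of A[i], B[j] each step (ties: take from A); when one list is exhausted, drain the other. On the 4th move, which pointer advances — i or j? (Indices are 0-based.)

i

[i=0,j=0] A[i]=14>B[j]=8 take 8 → j++
[i=0,j=1] A[i]=14>B[j]=9 take 9 → j++
[i=0,j=2] A[i]=14<=B[j]=27 take 14 → i++
[i=1,j=2] A[i]=15<=B[j]=27 take 15 → i++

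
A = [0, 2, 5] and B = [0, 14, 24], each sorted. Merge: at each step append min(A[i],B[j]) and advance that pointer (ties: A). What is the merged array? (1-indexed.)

i=1 j=1: A[i]=0<=B[j]=0 take 0, i++
i=2 j=1: A[i]=2>B[j]=0 take 0, j++
i=2 j=2: A[i]=2<=B[j]=14 take 2, i++
i=3 j=2: A[i]=5<=B[j]=14 take 5, i++
i=4 j=2: A done, take B[j]=14, j++
i=4 j=3: A done, take B[j]=24, j++

[0, 0, 2, 5, 14, 24]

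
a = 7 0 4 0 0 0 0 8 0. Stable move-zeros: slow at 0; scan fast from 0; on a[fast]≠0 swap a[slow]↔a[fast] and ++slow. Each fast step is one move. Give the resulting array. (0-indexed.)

[7, 4, 8, 0, 0, 0, 0, 0, 0]

(s=0,f=0) a[fast]=7≠0 swap→a[0]=7 → slow++,fast++
(s=1,f=1) a[fast]=0 → fast++
(s=1,f=2) a[fast]=4≠0 swap→a[1]=4 → slow++,fast++
(s=2,f=3) a[fast]=0 → fast++
(s=2,f=4) a[fast]=0 → fast++
(s=2,f=5) a[fast]=0 → fast++
(s=2,f=6) a[fast]=0 → fast++
(s=2,f=7) a[fast]=8≠0 swap→a[2]=8 → slow++,fast++
(s=3,f=8) a[fast]=0 → fast++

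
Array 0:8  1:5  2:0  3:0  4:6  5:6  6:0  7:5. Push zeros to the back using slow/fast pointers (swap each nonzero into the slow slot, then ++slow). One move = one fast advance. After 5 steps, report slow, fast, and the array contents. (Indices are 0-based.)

slow=0 fast=0: a[fast]=8≠0 swap→a[0]=8, slow++,fast++
slow=1 fast=1: a[fast]=5≠0 swap→a[1]=5, slow++,fast++
slow=2 fast=2: a[fast]=0, fast++
slow=2 fast=3: a[fast]=0, fast++
slow=2 fast=4: a[fast]=6≠0 swap→a[2]=6, slow++,fast++

slow=3, fast=5, a=[8, 5, 6, 0, 0, 6, 0, 5]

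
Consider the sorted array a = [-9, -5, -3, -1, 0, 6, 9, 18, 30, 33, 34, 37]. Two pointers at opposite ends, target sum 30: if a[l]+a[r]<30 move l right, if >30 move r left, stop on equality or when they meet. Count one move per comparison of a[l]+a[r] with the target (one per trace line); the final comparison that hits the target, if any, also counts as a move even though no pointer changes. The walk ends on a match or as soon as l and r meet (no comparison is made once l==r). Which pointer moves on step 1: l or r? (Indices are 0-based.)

[0,11] -9+37=28 <30 → l++

l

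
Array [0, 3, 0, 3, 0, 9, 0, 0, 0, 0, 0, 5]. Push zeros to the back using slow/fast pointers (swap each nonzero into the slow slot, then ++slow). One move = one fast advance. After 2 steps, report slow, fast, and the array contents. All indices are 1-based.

slow=2, fast=3, a=[3, 0, 0, 3, 0, 9, 0, 0, 0, 0, 0, 5]

slow=1 fast=1: a[fast]=0, fast++
slow=1 fast=2: a[fast]=3≠0 swap→a[1]=3, slow++,fast++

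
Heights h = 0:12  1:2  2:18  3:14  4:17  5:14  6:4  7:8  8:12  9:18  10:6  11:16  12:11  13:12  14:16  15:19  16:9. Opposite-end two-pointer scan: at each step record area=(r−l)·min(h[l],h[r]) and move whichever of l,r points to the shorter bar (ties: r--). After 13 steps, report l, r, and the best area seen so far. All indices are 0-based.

[0,16] min(12,9)*16=144 best=144 * → r--
[0,15] min(12,19)*15=180 best=180 * → l++
[1,15] min(2,19)*14=28 best=180 → l++
[2,15] min(18,19)*13=234 best=234 * → l++
[3,15] min(14,19)*12=168 best=234 → l++
[4,15] min(17,19)*11=187 best=234 → l++
[5,15] min(14,19)*10=140 best=234 → l++
[6,15] min(4,19)*9=36 best=234 → l++
[7,15] min(8,19)*8=64 best=234 → l++
[8,15] min(12,19)*7=84 best=234 → l++
[9,15] min(18,19)*6=108 best=234 → l++
[10,15] min(6,19)*5=30 best=234 → l++
[11,15] min(16,19)*4=64 best=234 → l++

l=12, r=15, best area=234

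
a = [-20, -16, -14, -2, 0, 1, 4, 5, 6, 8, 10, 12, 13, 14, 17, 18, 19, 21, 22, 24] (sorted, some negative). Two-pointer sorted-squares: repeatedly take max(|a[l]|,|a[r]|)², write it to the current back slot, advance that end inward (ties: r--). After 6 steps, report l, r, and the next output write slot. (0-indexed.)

l=0 r=19: |-20|<=|24| out[19]=576, r--
l=0 r=18: |-20|<=|22| out[18]=484, r--
l=0 r=17: |-20|<=|21| out[17]=441, r--
l=0 r=16: |-20|>|19| out[16]=400, l++
l=1 r=16: |-16|<=|19| out[15]=361, r--
l=1 r=15: |-16|<=|18| out[14]=324, r--

l=1, r=14, next write slot=13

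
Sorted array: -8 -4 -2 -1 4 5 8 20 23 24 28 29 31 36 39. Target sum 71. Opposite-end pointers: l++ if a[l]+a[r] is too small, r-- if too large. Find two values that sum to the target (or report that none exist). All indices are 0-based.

no pair

[0,14] -8+39=31 <71 → l++
[1,14] -4+39=35 <71 → l++
[2,14] -2+39=37 <71 → l++
[3,14] -1+39=38 <71 → l++
[4,14] 4+39=43 <71 → l++
[5,14] 5+39=44 <71 → l++
[6,14] 8+39=47 <71 → l++
[7,14] 20+39=59 <71 → l++
[8,14] 23+39=62 <71 → l++
[9,14] 24+39=63 <71 → l++
[10,14] 28+39=67 <71 → l++
[11,14] 29+39=68 <71 → l++
[12,14] 31+39=70 <71 → l++
[13,14] 36+39=75 >71 → r--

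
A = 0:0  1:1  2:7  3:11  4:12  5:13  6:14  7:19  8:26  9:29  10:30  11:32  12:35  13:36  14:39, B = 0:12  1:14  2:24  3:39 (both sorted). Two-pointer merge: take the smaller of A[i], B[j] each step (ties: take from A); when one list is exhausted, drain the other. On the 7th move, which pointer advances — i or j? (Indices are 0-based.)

i=0 j=0: A[i]=0<=B[j]=12 take 0, i++
i=1 j=0: A[i]=1<=B[j]=12 take 1, i++
i=2 j=0: A[i]=7<=B[j]=12 take 7, i++
i=3 j=0: A[i]=11<=B[j]=12 take 11, i++
i=4 j=0: A[i]=12<=B[j]=12 take 12, i++
i=5 j=0: A[i]=13>B[j]=12 take 12, j++
i=5 j=1: A[i]=13<=B[j]=14 take 13, i++

i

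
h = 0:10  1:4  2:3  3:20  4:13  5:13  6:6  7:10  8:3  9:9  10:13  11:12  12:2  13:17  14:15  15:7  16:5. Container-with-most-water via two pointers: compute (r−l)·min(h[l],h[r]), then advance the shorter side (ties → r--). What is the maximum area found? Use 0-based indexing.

[0,16] min(10,5)*16=80 best=80 * → r--
[0,15] min(10,7)*15=105 best=105 * → r--
[0,14] min(10,15)*14=140 best=140 * → l++
[1,14] min(4,15)*13=52 best=140 → l++
[2,14] min(3,15)*12=36 best=140 → l++
[3,14] min(20,15)*11=165 best=165 * → r--
[3,13] min(20,17)*10=170 best=170 * → r--
[3,12] min(20,2)*9=18 best=170 → r--
[3,11] min(20,12)*8=96 best=170 → r--
[3,10] min(20,13)*7=91 best=170 → r--
[3,9] min(20,9)*6=54 best=170 → r--
[3,8] min(20,3)*5=15 best=170 → r--
[3,7] min(20,10)*4=40 best=170 → r--
[3,6] min(20,6)*3=18 best=170 → r--
[3,5] min(20,13)*2=26 best=170 → r--
[3,4] min(20,13)*1=13 best=170 → r--

max area = 170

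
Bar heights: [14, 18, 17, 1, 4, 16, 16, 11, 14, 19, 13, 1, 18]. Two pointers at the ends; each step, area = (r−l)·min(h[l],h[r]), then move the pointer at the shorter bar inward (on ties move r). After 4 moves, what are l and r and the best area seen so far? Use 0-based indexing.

l=1, r=9, best area=198

l=0 r=12: min(14,18)*12=168 best=168 *, l++
l=1 r=12: min(18,18)*11=198 best=198 *, r--
l=1 r=11: min(18,1)*10=10 best=198, r--
l=1 r=10: min(18,13)*9=117 best=198, r--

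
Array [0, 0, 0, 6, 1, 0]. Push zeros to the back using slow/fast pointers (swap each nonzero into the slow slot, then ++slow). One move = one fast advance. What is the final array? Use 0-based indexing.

[6, 1, 0, 0, 0, 0]

(s=0,f=0) a[fast]=0 → fast++
(s=0,f=1) a[fast]=0 → fast++
(s=0,f=2) a[fast]=0 → fast++
(s=0,f=3) a[fast]=6≠0 swap→a[0]=6 → slow++,fast++
(s=1,f=4) a[fast]=1≠0 swap→a[1]=1 → slow++,fast++
(s=2,f=5) a[fast]=0 → fast++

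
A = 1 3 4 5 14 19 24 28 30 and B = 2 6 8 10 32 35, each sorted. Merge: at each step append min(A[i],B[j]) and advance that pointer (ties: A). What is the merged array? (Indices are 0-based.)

[1, 2, 3, 4, 5, 6, 8, 10, 14, 19, 24, 28, 30, 32, 35]

i=0 j=0: A[i]=1<=B[j]=2 take 1, i++
i=1 j=0: A[i]=3>B[j]=2 take 2, j++
i=1 j=1: A[i]=3<=B[j]=6 take 3, i++
i=2 j=1: A[i]=4<=B[j]=6 take 4, i++
i=3 j=1: A[i]=5<=B[j]=6 take 5, i++
i=4 j=1: A[i]=14>B[j]=6 take 6, j++
i=4 j=2: A[i]=14>B[j]=8 take 8, j++
i=4 j=3: A[i]=14>B[j]=10 take 10, j++
i=4 j=4: A[i]=14<=B[j]=32 take 14, i++
i=5 j=4: A[i]=19<=B[j]=32 take 19, i++
i=6 j=4: A[i]=24<=B[j]=32 take 24, i++
i=7 j=4: A[i]=28<=B[j]=32 take 28, i++
i=8 j=4: A[i]=30<=B[j]=32 take 30, i++
i=9 j=4: A done, take B[j]=32, j++
i=9 j=5: A done, take B[j]=35, j++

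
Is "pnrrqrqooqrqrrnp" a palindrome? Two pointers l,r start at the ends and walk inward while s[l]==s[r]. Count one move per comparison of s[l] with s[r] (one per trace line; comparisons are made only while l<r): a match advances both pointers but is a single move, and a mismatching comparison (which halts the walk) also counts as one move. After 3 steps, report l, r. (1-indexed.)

l=4, r=13

l=1 r=16: 'p'=='p', l++,r--
l=2 r=15: 'n'=='n', l++,r--
l=3 r=14: 'r'=='r', l++,r--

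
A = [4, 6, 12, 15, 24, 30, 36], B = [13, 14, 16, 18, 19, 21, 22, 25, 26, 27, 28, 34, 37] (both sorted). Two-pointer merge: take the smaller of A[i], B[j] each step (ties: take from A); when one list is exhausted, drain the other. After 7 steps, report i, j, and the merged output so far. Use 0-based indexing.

[i=0,j=0] A[i]=4<=B[j]=13 take 4 → i++
[i=1,j=0] A[i]=6<=B[j]=13 take 6 → i++
[i=2,j=0] A[i]=12<=B[j]=13 take 12 → i++
[i=3,j=0] A[i]=15>B[j]=13 take 13 → j++
[i=3,j=1] A[i]=15>B[j]=14 take 14 → j++
[i=3,j=2] A[i]=15<=B[j]=16 take 15 → i++
[i=4,j=2] A[i]=24>B[j]=16 take 16 → j++

i=4, j=3, merged so far=[4, 6, 12, 13, 14, 15, 16]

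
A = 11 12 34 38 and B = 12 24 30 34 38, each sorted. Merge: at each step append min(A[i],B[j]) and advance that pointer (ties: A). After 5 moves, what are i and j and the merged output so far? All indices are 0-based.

i=2, j=3, merged so far=[11, 12, 12, 24, 30]

i=0 j=0: A[i]=11<=B[j]=12 take 11, i++
i=1 j=0: A[i]=12<=B[j]=12 take 12, i++
i=2 j=0: A[i]=34>B[j]=12 take 12, j++
i=2 j=1: A[i]=34>B[j]=24 take 24, j++
i=2 j=2: A[i]=34>B[j]=30 take 30, j++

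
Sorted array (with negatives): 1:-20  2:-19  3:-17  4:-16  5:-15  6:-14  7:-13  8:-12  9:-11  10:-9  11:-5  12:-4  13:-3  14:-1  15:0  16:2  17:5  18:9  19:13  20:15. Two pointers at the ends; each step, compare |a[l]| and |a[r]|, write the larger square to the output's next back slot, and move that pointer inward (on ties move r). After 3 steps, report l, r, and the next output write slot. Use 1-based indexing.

[1,20] |-20|>|15| out[20]=400 → l++
[2,20] |-19|>|15| out[19]=361 → l++
[3,20] |-17|>|15| out[18]=289 → l++

l=4, r=20, next write slot=17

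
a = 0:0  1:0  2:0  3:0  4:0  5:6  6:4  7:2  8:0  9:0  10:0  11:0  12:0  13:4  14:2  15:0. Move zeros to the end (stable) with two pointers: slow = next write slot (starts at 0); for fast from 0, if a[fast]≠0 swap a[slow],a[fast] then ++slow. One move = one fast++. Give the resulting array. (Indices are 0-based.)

[6, 4, 2, 4, 2, 0, 0, 0, 0, 0, 0, 0, 0, 0, 0, 0]

(s=0,f=0) a[fast]=0 → fast++
(s=0,f=1) a[fast]=0 → fast++
(s=0,f=2) a[fast]=0 → fast++
(s=0,f=3) a[fast]=0 → fast++
(s=0,f=4) a[fast]=0 → fast++
(s=0,f=5) a[fast]=6≠0 swap→a[0]=6 → slow++,fast++
(s=1,f=6) a[fast]=4≠0 swap→a[1]=4 → slow++,fast++
(s=2,f=7) a[fast]=2≠0 swap→a[2]=2 → slow++,fast++
(s=3,f=8) a[fast]=0 → fast++
(s=3,f=9) a[fast]=0 → fast++
(s=3,f=10) a[fast]=0 → fast++
(s=3,f=11) a[fast]=0 → fast++
(s=3,f=12) a[fast]=0 → fast++
(s=3,f=13) a[fast]=4≠0 swap→a[3]=4 → slow++,fast++
(s=4,f=14) a[fast]=2≠0 swap→a[4]=2 → slow++,fast++
(s=5,f=15) a[fast]=0 → fast++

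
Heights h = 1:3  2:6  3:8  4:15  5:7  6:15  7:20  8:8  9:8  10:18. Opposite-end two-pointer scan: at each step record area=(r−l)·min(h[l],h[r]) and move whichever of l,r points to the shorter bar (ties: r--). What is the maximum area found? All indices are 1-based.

max area = 90

l=1 r=10: min(3,18)*9=27 best=27 *, l++
l=2 r=10: min(6,18)*8=48 best=48 *, l++
l=3 r=10: min(8,18)*7=56 best=56 *, l++
l=4 r=10: min(15,18)*6=90 best=90 *, l++
l=5 r=10: min(7,18)*5=35 best=90, l++
l=6 r=10: min(15,18)*4=60 best=90, l++
l=7 r=10: min(20,18)*3=54 best=90, r--
l=7 r=9: min(20,8)*2=16 best=90, r--
l=7 r=8: min(20,8)*1=8 best=90, r--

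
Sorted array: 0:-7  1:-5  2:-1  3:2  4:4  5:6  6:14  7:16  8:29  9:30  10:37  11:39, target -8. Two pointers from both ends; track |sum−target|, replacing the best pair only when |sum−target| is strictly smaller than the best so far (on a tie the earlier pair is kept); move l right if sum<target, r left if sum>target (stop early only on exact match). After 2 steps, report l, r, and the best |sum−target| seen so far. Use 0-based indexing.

l=0, r=9, best |Δ|=38

l=0 r=11: -7+39=32 d=40 *, r--
l=0 r=10: -7+37=30 d=38 *, r--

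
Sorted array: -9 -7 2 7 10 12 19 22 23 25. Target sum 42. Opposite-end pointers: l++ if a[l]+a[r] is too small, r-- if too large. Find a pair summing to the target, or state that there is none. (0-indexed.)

(19, 23)

[0,9] -9+25=16 <42 → l++
[1,9] -7+25=18 <42 → l++
[2,9] 2+25=27 <42 → l++
[3,9] 7+25=32 <42 → l++
[4,9] 10+25=35 <42 → l++
[5,9] 12+25=37 <42 → l++
[6,9] 19+25=44 >42 → r--
[6,8] 19+23=42 → found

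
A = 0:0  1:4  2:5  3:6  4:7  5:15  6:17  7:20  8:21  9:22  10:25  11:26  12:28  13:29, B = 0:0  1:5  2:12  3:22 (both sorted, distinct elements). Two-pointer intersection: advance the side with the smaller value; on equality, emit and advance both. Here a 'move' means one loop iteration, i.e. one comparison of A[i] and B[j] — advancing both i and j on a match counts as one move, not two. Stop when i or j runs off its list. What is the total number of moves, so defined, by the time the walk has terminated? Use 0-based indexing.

11 moves

[i=0,j=0] 0==0 emit → i++,j++
[i=1,j=1] 4<5 → i++
[i=2,j=1] 5==5 emit → i++,j++
[i=3,j=2] 6<12 → i++
[i=4,j=2] 7<12 → i++
[i=5,j=2] 15>12 → j++
[i=5,j=3] 15<22 → i++
[i=6,j=3] 17<22 → i++
[i=7,j=3] 20<22 → i++
[i=8,j=3] 21<22 → i++
[i=9,j=3] 22==22 emit → i++,j++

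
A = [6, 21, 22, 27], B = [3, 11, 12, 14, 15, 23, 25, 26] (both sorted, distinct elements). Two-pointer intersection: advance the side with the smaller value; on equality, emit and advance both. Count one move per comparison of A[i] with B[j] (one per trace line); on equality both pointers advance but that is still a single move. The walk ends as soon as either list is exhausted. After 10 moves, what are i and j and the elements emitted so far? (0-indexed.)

[i=0,j=0] 6>3 → j++
[i=0,j=1] 6<11 → i++
[i=1,j=1] 21>11 → j++
[i=1,j=2] 21>12 → j++
[i=1,j=3] 21>14 → j++
[i=1,j=4] 21>15 → j++
[i=1,j=5] 21<23 → i++
[i=2,j=5] 22<23 → i++
[i=3,j=5] 27>23 → j++
[i=3,j=6] 27>25 → j++

i=3, j=7, emitted=[]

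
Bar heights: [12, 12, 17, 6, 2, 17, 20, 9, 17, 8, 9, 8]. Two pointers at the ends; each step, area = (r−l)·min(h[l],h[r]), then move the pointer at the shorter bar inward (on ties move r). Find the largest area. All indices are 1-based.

max area = 102

[1,12] min(12,8)*11=88 best=88 * → r--
[1,11] min(12,9)*10=90 best=90 * → r--
[1,10] min(12,8)*9=72 best=90 → r--
[1,9] min(12,17)*8=96 best=96 * → l++
[2,9] min(12,17)*7=84 best=96 → l++
[3,9] min(17,17)*6=102 best=102 * → r--
[3,8] min(17,9)*5=45 best=102 → r--
[3,7] min(17,20)*4=68 best=102 → l++
[4,7] min(6,20)*3=18 best=102 → l++
[5,7] min(2,20)*2=4 best=102 → l++
[6,7] min(17,20)*1=17 best=102 → l++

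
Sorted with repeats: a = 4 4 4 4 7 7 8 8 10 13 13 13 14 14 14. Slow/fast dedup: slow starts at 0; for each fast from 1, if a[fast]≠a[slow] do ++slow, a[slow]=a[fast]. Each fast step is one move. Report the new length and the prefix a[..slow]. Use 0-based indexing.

slow=0 fast=1: a[fast]=4=a[slow] dup, fast++
slow=0 fast=2: a[fast]=4=a[slow] dup, fast++
slow=0 fast=3: a[fast]=4=a[slow] dup, fast++
slow=0 fast=4: a[fast]=7≠a[slow]=4 write a[1]=7, slow++,fast++
slow=1 fast=5: a[fast]=7=a[slow] dup, fast++
slow=1 fast=6: a[fast]=8≠a[slow]=7 write a[2]=8, slow++,fast++
slow=2 fast=7: a[fast]=8=a[slow] dup, fast++
slow=2 fast=8: a[fast]=10≠a[slow]=8 write a[3]=10, slow++,fast++
slow=3 fast=9: a[fast]=13≠a[slow]=10 write a[4]=13, slow++,fast++
slow=4 fast=10: a[fast]=13=a[slow] dup, fast++
slow=4 fast=11: a[fast]=13=a[slow] dup, fast++
slow=4 fast=12: a[fast]=14≠a[slow]=13 write a[5]=14, slow++,fast++
slow=5 fast=13: a[fast]=14=a[slow] dup, fast++
slow=5 fast=14: a[fast]=14=a[slow] dup, fast++

length 6; prefix = [4, 7, 8, 10, 13, 14]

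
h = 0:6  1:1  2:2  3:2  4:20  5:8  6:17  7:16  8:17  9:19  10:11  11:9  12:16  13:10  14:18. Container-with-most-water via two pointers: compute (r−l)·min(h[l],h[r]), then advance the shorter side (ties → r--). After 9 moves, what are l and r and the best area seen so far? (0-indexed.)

l=4, r=9, best area=180

[0,14] min(6,18)*14=84 best=84 * → l++
[1,14] min(1,18)*13=13 best=84 → l++
[2,14] min(2,18)*12=24 best=84 → l++
[3,14] min(2,18)*11=22 best=84 → l++
[4,14] min(20,18)*10=180 best=180 * → r--
[4,13] min(20,10)*9=90 best=180 → r--
[4,12] min(20,16)*8=128 best=180 → r--
[4,11] min(20,9)*7=63 best=180 → r--
[4,10] min(20,11)*6=66 best=180 → r--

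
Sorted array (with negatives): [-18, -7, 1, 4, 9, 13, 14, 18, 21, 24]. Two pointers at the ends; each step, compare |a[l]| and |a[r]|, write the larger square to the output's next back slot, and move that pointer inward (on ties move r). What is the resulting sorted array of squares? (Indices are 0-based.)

l=0 r=9: |-18|<=|24| out[9]=576, r--
l=0 r=8: |-18|<=|21| out[8]=441, r--
l=0 r=7: |-18|<=|18| out[7]=324, r--
l=0 r=6: |-18|>|14| out[6]=324, l++
l=1 r=6: |-7|<=|14| out[5]=196, r--
l=1 r=5: |-7|<=|13| out[4]=169, r--
l=1 r=4: |-7|<=|9| out[3]=81, r--
l=1 r=3: |-7|>|4| out[2]=49, l++
l=2 r=3: |1|<=|4| out[1]=16, r--
l=2 r=2: |1|<=|1| out[0]=1, r--

[1, 16, 49, 81, 169, 196, 324, 324, 441, 576]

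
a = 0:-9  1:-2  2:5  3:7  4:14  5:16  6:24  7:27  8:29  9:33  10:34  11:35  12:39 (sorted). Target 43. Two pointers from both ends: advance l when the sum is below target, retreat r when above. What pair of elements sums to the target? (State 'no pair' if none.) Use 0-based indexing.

(14, 29)

l=0 r=12: -9+39=30 <43, l++
l=1 r=12: -2+39=37 <43, l++
l=2 r=12: 5+39=44 >43, r--
l=2 r=11: 5+35=40 <43, l++
l=3 r=11: 7+35=42 <43, l++
l=4 r=11: 14+35=49 >43, r--
l=4 r=10: 14+34=48 >43, r--
l=4 r=9: 14+33=47 >43, r--
l=4 r=8: 14+29=43, found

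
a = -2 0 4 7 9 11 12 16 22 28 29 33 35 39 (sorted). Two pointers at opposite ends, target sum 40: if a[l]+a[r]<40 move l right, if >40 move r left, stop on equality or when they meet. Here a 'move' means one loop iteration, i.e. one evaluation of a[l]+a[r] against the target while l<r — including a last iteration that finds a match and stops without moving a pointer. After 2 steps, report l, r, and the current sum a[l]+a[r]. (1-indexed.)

l=3, r=14, sum=43

[1,14] -2+39=37 <40 → l++
[2,14] 0+39=39 <40 → l++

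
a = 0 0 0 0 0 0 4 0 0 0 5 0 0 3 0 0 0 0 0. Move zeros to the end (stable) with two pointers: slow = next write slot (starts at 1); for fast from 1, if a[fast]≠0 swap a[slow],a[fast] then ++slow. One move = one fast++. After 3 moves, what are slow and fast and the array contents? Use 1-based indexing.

(s=1,f=1) a[fast]=0 → fast++
(s=1,f=2) a[fast]=0 → fast++
(s=1,f=3) a[fast]=0 → fast++

slow=1, fast=4, a=[0, 0, 0, 0, 0, 0, 4, 0, 0, 0, 5, 0, 0, 3, 0, 0, 0, 0, 0]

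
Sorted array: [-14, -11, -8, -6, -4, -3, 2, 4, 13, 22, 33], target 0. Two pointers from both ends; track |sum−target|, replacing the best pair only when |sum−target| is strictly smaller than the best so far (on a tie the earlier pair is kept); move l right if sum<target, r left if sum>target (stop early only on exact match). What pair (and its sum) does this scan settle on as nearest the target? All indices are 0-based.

l=0 r=10: -14+33=19 d=19 *, r--
l=0 r=9: -14+22=8 d=8 *, r--
l=0 r=8: -14+13=-1 d=1 *, l++
l=1 r=8: -11+13=2 d=2, r--
l=1 r=7: -11+4=-7 d=7, l++
l=2 r=7: -8+4=-4 d=4, l++
l=3 r=7: -6+4=-2 d=2, l++
l=4 r=7: -4+4=0 d=0 *, stop

pair (-4, 4) with sum 0 (|Δ|=0)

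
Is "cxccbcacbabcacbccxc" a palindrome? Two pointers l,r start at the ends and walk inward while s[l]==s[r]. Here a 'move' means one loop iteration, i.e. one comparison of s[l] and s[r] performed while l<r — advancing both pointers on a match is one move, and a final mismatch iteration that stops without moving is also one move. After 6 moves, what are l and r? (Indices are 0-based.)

[0,18] 'c'=='c' → l++,r--
[1,17] 'x'=='x' → l++,r--
[2,16] 'c'=='c' → l++,r--
[3,15] 'c'=='c' → l++,r--
[4,14] 'b'=='b' → l++,r--
[5,13] 'c'=='c' → l++,r--

l=6, r=12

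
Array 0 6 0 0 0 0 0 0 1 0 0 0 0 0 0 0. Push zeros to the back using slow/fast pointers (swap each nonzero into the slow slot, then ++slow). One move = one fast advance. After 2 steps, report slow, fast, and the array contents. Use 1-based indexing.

(s=1,f=1) a[fast]=0 → fast++
(s=1,f=2) a[fast]=6≠0 swap→a[1]=6 → slow++,fast++

slow=2, fast=3, a=[6, 0, 0, 0, 0, 0, 0, 0, 1, 0, 0, 0, 0, 0, 0, 0]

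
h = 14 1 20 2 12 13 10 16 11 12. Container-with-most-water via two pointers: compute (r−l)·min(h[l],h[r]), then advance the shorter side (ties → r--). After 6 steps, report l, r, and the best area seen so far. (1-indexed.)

l=1 r=10: min(14,12)*9=108 best=108 *, r--
l=1 r=9: min(14,11)*8=88 best=108, r--
l=1 r=8: min(14,16)*7=98 best=108, l++
l=2 r=8: min(1,16)*6=6 best=108, l++
l=3 r=8: min(20,16)*5=80 best=108, r--
l=3 r=7: min(20,10)*4=40 best=108, r--

l=3, r=6, best area=108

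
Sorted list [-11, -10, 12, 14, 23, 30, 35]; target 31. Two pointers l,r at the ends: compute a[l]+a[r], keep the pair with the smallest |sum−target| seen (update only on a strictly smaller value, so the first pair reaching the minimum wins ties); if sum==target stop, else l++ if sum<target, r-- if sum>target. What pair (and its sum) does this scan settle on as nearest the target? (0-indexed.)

pair (12, 23) with sum 35 (|Δ|=4)

[0,6] -11+35=24 d=7 * → l++
[1,6] -10+35=25 d=6 * → l++
[2,6] 12+35=47 d=16 → r--
[2,5] 12+30=42 d=11 → r--
[2,4] 12+23=35 d=4 * → r--
[2,3] 12+14=26 d=5 → l++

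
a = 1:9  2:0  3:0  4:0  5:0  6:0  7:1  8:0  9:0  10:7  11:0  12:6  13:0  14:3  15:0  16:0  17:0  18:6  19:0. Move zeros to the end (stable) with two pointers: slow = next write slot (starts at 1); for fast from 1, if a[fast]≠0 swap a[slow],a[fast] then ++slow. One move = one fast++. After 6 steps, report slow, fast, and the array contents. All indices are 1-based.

(s=1,f=1) a[fast]=9≠0 swap→a[1]=9 → slow++,fast++
(s=2,f=2) a[fast]=0 → fast++
(s=2,f=3) a[fast]=0 → fast++
(s=2,f=4) a[fast]=0 → fast++
(s=2,f=5) a[fast]=0 → fast++
(s=2,f=6) a[fast]=0 → fast++

slow=2, fast=7, a=[9, 0, 0, 0, 0, 0, 1, 0, 0, 7, 0, 6, 0, 3, 0, 0, 0, 6, 0]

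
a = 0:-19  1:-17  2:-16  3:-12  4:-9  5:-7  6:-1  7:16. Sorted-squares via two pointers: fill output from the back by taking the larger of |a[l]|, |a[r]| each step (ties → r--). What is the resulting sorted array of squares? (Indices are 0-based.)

[0,7] |-19|>|16| out[7]=361 → l++
[1,7] |-17|>|16| out[6]=289 → l++
[2,7] |-16|<=|16| out[5]=256 → r--
[2,6] |-16|>|-1| out[4]=256 → l++
[3,6] |-12|>|-1| out[3]=144 → l++
[4,6] |-9|>|-1| out[2]=81 → l++
[5,6] |-7|>|-1| out[1]=49 → l++
[6,6] |-1|<=|-1| out[0]=1 → r--

[1, 49, 81, 144, 256, 256, 289, 361]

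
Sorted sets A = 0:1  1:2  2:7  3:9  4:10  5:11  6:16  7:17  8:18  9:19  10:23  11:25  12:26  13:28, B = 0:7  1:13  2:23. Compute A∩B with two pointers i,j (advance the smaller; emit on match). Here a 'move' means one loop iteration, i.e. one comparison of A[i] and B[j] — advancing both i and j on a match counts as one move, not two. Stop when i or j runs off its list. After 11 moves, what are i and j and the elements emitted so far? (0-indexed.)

i=10, j=2, emitted=[7]

i=0 j=0: 1<7, i++
i=1 j=0: 2<7, i++
i=2 j=0: 7==7 emit, i++,j++
i=3 j=1: 9<13, i++
i=4 j=1: 10<13, i++
i=5 j=1: 11<13, i++
i=6 j=1: 16>13, j++
i=6 j=2: 16<23, i++
i=7 j=2: 17<23, i++
i=8 j=2: 18<23, i++
i=9 j=2: 19<23, i++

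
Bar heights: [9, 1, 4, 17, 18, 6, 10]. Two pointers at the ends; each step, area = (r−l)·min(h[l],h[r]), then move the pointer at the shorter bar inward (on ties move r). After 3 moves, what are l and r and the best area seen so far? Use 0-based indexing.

l=3, r=6, best area=54

l=0 r=6: min(9,10)*6=54 best=54 *, l++
l=1 r=6: min(1,10)*5=5 best=54, l++
l=2 r=6: min(4,10)*4=16 best=54, l++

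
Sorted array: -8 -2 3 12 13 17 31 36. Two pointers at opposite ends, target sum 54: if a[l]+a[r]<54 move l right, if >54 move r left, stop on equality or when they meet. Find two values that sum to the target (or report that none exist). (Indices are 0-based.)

[0,7] -8+36=28 <54 → l++
[1,7] -2+36=34 <54 → l++
[2,7] 3+36=39 <54 → l++
[3,7] 12+36=48 <54 → l++
[4,7] 13+36=49 <54 → l++
[5,7] 17+36=53 <54 → l++
[6,7] 31+36=67 >54 → r--

no pair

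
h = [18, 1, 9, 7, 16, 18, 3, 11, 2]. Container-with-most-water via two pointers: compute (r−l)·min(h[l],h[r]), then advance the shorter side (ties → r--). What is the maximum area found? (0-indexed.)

max area = 90

l=0 r=8: min(18,2)*8=16 best=16 *, r--
l=0 r=7: min(18,11)*7=77 best=77 *, r--
l=0 r=6: min(18,3)*6=18 best=77, r--
l=0 r=5: min(18,18)*5=90 best=90 *, r--
l=0 r=4: min(18,16)*4=64 best=90, r--
l=0 r=3: min(18,7)*3=21 best=90, r--
l=0 r=2: min(18,9)*2=18 best=90, r--
l=0 r=1: min(18,1)*1=1 best=90, r--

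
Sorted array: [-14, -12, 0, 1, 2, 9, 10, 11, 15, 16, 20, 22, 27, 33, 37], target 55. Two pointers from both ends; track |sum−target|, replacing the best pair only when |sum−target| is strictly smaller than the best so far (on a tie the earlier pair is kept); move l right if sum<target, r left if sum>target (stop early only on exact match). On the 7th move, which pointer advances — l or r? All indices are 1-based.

[1,15] -14+37=23 d=32 * → l++
[2,15] -12+37=25 d=30 * → l++
[3,15] 0+37=37 d=18 * → l++
[4,15] 1+37=38 d=17 * → l++
[5,15] 2+37=39 d=16 * → l++
[6,15] 9+37=46 d=9 * → l++
[7,15] 10+37=47 d=8 * → l++

l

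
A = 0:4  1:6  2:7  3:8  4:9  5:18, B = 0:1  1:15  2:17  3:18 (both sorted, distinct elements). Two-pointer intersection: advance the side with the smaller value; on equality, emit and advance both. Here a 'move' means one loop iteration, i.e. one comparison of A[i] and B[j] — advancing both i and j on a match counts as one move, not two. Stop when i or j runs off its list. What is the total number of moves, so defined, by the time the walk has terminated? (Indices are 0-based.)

i=0 j=0: 4>1, j++
i=0 j=1: 4<15, i++
i=1 j=1: 6<15, i++
i=2 j=1: 7<15, i++
i=3 j=1: 8<15, i++
i=4 j=1: 9<15, i++
i=5 j=1: 18>15, j++
i=5 j=2: 18>17, j++
i=5 j=3: 18==18 emit, i++,j++

9 moves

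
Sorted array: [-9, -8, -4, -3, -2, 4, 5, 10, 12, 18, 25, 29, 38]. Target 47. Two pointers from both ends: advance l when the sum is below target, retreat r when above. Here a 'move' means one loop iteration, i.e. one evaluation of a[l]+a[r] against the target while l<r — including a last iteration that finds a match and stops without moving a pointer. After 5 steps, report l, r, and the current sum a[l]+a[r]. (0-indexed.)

l=0 r=12: -9+38=29 <47, l++
l=1 r=12: -8+38=30 <47, l++
l=2 r=12: -4+38=34 <47, l++
l=3 r=12: -3+38=35 <47, l++
l=4 r=12: -2+38=36 <47, l++

l=5, r=12, sum=42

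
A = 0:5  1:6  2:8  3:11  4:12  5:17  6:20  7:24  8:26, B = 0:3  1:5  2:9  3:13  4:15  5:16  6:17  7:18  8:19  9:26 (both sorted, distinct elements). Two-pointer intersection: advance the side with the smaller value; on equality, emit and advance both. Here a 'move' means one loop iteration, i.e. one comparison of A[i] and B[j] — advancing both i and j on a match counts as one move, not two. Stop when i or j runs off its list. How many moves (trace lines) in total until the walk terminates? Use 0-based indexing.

[i=0,j=0] 5>3 → j++
[i=0,j=1] 5==5 emit → i++,j++
[i=1,j=2] 6<9 → i++
[i=2,j=2] 8<9 → i++
[i=3,j=2] 11>9 → j++
[i=3,j=3] 11<13 → i++
[i=4,j=3] 12<13 → i++
[i=5,j=3] 17>13 → j++
[i=5,j=4] 17>15 → j++
[i=5,j=5] 17>16 → j++
[i=5,j=6] 17==17 emit → i++,j++
[i=6,j=7] 20>18 → j++
[i=6,j=8] 20>19 → j++
[i=6,j=9] 20<26 → i++
[i=7,j=9] 24<26 → i++
[i=8,j=9] 26==26 emit → i++,j++

16 moves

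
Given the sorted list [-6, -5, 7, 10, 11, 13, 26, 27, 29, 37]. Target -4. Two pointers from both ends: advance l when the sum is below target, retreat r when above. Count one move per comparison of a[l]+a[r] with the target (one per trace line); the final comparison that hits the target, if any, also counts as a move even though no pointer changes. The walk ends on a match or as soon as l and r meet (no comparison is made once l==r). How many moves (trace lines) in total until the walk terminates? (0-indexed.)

9 moves

[0,9] -6+37=31 >-4 → r--
[0,8] -6+29=23 >-4 → r--
[0,7] -6+27=21 >-4 → r--
[0,6] -6+26=20 >-4 → r--
[0,5] -6+13=7 >-4 → r--
[0,4] -6+11=5 >-4 → r--
[0,3] -6+10=4 >-4 → r--
[0,2] -6+7=1 >-4 → r--
[0,1] -6+-5=-11 <-4 → l++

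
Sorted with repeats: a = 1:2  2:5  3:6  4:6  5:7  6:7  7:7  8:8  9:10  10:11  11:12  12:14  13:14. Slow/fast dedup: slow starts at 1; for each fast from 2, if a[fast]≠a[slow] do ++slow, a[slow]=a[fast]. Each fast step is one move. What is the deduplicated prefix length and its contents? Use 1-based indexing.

length 9; prefix = [2, 5, 6, 7, 8, 10, 11, 12, 14]

(s=1,f=2) a[fast]=5≠a[slow]=2 write a[2]=5 → slow++,fast++
(s=2,f=3) a[fast]=6≠a[slow]=5 write a[3]=6 → slow++,fast++
(s=3,f=4) a[fast]=6=a[slow] dup → fast++
(s=3,f=5) a[fast]=7≠a[slow]=6 write a[4]=7 → slow++,fast++
(s=4,f=6) a[fast]=7=a[slow] dup → fast++
(s=4,f=7) a[fast]=7=a[slow] dup → fast++
(s=4,f=8) a[fast]=8≠a[slow]=7 write a[5]=8 → slow++,fast++
(s=5,f=9) a[fast]=10≠a[slow]=8 write a[6]=10 → slow++,fast++
(s=6,f=10) a[fast]=11≠a[slow]=10 write a[7]=11 → slow++,fast++
(s=7,f=11) a[fast]=12≠a[slow]=11 write a[8]=12 → slow++,fast++
(s=8,f=12) a[fast]=14≠a[slow]=12 write a[9]=14 → slow++,fast++
(s=9,f=13) a[fast]=14=a[slow] dup → fast++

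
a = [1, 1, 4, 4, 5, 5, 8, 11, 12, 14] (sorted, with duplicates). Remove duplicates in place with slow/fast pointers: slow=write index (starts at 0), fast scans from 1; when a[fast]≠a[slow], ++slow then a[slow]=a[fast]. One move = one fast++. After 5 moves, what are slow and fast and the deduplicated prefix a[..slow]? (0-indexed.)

slow=2, fast=6, prefix=[1, 4, 5]

slow=0 fast=1: a[fast]=1=a[slow] dup, fast++
slow=0 fast=2: a[fast]=4≠a[slow]=1 write a[1]=4, slow++,fast++
slow=1 fast=3: a[fast]=4=a[slow] dup, fast++
slow=1 fast=4: a[fast]=5≠a[slow]=4 write a[2]=5, slow++,fast++
slow=2 fast=5: a[fast]=5=a[slow] dup, fast++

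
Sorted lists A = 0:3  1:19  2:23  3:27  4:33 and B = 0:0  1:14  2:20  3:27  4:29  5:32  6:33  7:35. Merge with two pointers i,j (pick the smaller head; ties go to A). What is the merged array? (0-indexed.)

[0, 3, 14, 19, 20, 23, 27, 27, 29, 32, 33, 33, 35]

i=0 j=0: A[i]=3>B[j]=0 take 0, j++
i=0 j=1: A[i]=3<=B[j]=14 take 3, i++
i=1 j=1: A[i]=19>B[j]=14 take 14, j++
i=1 j=2: A[i]=19<=B[j]=20 take 19, i++
i=2 j=2: A[i]=23>B[j]=20 take 20, j++
i=2 j=3: A[i]=23<=B[j]=27 take 23, i++
i=3 j=3: A[i]=27<=B[j]=27 take 27, i++
i=4 j=3: A[i]=33>B[j]=27 take 27, j++
i=4 j=4: A[i]=33>B[j]=29 take 29, j++
i=4 j=5: A[i]=33>B[j]=32 take 32, j++
i=4 j=6: A[i]=33<=B[j]=33 take 33, i++
i=5 j=6: A done, take B[j]=33, j++
i=5 j=7: A done, take B[j]=35, j++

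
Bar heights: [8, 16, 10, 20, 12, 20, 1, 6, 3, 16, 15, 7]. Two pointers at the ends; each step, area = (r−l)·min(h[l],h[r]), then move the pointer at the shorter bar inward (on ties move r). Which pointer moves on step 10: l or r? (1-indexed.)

[1,12] min(8,7)*11=77 best=77 * → r--
[1,11] min(8,15)*10=80 best=80 * → l++
[2,11] min(16,15)*9=135 best=135 * → r--
[2,10] min(16,16)*8=128 best=135 → r--
[2,9] min(16,3)*7=21 best=135 → r--
[2,8] min(16,6)*6=36 best=135 → r--
[2,7] min(16,1)*5=5 best=135 → r--
[2,6] min(16,20)*4=64 best=135 → l++
[3,6] min(10,20)*3=30 best=135 → l++
[4,6] min(20,20)*2=40 best=135 → r--

r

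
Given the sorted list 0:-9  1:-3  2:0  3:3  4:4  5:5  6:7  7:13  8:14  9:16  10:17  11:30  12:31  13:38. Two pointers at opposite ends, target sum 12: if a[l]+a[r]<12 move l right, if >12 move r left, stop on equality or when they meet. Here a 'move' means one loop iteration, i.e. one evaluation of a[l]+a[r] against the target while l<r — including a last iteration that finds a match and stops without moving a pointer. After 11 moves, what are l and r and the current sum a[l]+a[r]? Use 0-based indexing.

l=0 r=13: -9+38=29 >12, r--
l=0 r=12: -9+31=22 >12, r--
l=0 r=11: -9+30=21 >12, r--
l=0 r=10: -9+17=8 <12, l++
l=1 r=10: -3+17=14 >12, r--
l=1 r=9: -3+16=13 >12, r--
l=1 r=8: -3+14=11 <12, l++
l=2 r=8: 0+14=14 >12, r--
l=2 r=7: 0+13=13 >12, r--
l=2 r=6: 0+7=7 <12, l++
l=3 r=6: 3+7=10 <12, l++

l=4, r=6, sum=11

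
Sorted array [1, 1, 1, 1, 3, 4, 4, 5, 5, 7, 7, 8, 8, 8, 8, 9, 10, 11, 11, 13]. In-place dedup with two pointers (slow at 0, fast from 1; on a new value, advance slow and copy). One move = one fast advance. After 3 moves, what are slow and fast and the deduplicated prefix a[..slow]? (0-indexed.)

slow=0, fast=4, prefix=[1]

(s=0,f=1) a[fast]=1=a[slow] dup → fast++
(s=0,f=2) a[fast]=1=a[slow] dup → fast++
(s=0,f=3) a[fast]=1=a[slow] dup → fast++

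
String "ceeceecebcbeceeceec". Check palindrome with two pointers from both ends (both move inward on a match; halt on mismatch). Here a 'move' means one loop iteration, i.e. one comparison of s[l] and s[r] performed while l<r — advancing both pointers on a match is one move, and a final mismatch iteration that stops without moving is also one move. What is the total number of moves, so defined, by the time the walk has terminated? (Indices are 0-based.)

9 moves

[0,18] 'c'=='c' → l++,r--
[1,17] 'e'=='e' → l++,r--
[2,16] 'e'=='e' → l++,r--
[3,15] 'c'=='c' → l++,r--
[4,14] 'e'=='e' → l++,r--
[5,13] 'e'=='e' → l++,r--
[6,12] 'c'=='c' → l++,r--
[7,11] 'e'=='e' → l++,r--
[8,10] 'b'=='b' → l++,r--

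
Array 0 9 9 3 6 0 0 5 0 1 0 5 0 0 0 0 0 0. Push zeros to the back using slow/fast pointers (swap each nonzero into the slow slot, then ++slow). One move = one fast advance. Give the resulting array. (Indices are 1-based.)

[9, 9, 3, 6, 5, 1, 5, 0, 0, 0, 0, 0, 0, 0, 0, 0, 0, 0]

(s=1,f=1) a[fast]=0 → fast++
(s=1,f=2) a[fast]=9≠0 swap→a[1]=9 → slow++,fast++
(s=2,f=3) a[fast]=9≠0 swap→a[2]=9 → slow++,fast++
(s=3,f=4) a[fast]=3≠0 swap→a[3]=3 → slow++,fast++
(s=4,f=5) a[fast]=6≠0 swap→a[4]=6 → slow++,fast++
(s=5,f=6) a[fast]=0 → fast++
(s=5,f=7) a[fast]=0 → fast++
(s=5,f=8) a[fast]=5≠0 swap→a[5]=5 → slow++,fast++
(s=6,f=9) a[fast]=0 → fast++
(s=6,f=10) a[fast]=1≠0 swap→a[6]=1 → slow++,fast++
(s=7,f=11) a[fast]=0 → fast++
(s=7,f=12) a[fast]=5≠0 swap→a[7]=5 → slow++,fast++
(s=8,f=13) a[fast]=0 → fast++
(s=8,f=14) a[fast]=0 → fast++
(s=8,f=15) a[fast]=0 → fast++
(s=8,f=16) a[fast]=0 → fast++
(s=8,f=17) a[fast]=0 → fast++
(s=8,f=18) a[fast]=0 → fast++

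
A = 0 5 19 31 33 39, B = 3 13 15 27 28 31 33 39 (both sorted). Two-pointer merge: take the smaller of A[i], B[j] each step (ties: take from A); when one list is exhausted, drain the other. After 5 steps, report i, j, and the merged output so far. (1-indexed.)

i=3, j=4, merged so far=[0, 3, 5, 13, 15]

[i=1,j=1] A[i]=0<=B[j]=3 take 0 → i++
[i=2,j=1] A[i]=5>B[j]=3 take 3 → j++
[i=2,j=2] A[i]=5<=B[j]=13 take 5 → i++
[i=3,j=2] A[i]=19>B[j]=13 take 13 → j++
[i=3,j=3] A[i]=19>B[j]=15 take 15 → j++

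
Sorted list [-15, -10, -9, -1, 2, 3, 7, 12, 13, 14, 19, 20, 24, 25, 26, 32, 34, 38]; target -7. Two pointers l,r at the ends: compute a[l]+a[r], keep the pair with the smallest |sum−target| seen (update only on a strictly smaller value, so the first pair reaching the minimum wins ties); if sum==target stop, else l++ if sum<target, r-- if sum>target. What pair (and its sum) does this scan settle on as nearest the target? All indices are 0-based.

pair (-10, 3) with sum -7 (|Δ|=0)

l=0 r=17: -15+38=23 d=30 *, r--
l=0 r=16: -15+34=19 d=26 *, r--
l=0 r=15: -15+32=17 d=24 *, r--
l=0 r=14: -15+26=11 d=18 *, r--
l=0 r=13: -15+25=10 d=17 *, r--
l=0 r=12: -15+24=9 d=16 *, r--
l=0 r=11: -15+20=5 d=12 *, r--
l=0 r=10: -15+19=4 d=11 *, r--
l=0 r=9: -15+14=-1 d=6 *, r--
l=0 r=8: -15+13=-2 d=5 *, r--
l=0 r=7: -15+12=-3 d=4 *, r--
l=0 r=6: -15+7=-8 d=1 *, l++
l=1 r=6: -10+7=-3 d=4, r--
l=1 r=5: -10+3=-7 d=0 *, stop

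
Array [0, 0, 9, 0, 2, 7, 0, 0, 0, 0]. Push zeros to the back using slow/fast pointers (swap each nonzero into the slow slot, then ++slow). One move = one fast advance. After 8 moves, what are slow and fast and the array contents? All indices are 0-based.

slow=3, fast=8, a=[9, 2, 7, 0, 0, 0, 0, 0, 0, 0]

(s=0,f=0) a[fast]=0 → fast++
(s=0,f=1) a[fast]=0 → fast++
(s=0,f=2) a[fast]=9≠0 swap→a[0]=9 → slow++,fast++
(s=1,f=3) a[fast]=0 → fast++
(s=1,f=4) a[fast]=2≠0 swap→a[1]=2 → slow++,fast++
(s=2,f=5) a[fast]=7≠0 swap→a[2]=7 → slow++,fast++
(s=3,f=6) a[fast]=0 → fast++
(s=3,f=7) a[fast]=0 → fast++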